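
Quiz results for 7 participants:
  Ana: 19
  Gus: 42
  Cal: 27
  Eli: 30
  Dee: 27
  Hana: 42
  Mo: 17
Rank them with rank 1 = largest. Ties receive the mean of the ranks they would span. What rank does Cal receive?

4.5

Sorted (descending): 42, 42, 30, 27, 27, 19, 17
The 2 values of 42 occupy positions 1–2 → average rank (1+2)/2 = 1.5.
The 2 values of 27 occupy positions 4–5 → average rank (4+5)/2 = 4.5.
Cal has value 27 → rank 4.5.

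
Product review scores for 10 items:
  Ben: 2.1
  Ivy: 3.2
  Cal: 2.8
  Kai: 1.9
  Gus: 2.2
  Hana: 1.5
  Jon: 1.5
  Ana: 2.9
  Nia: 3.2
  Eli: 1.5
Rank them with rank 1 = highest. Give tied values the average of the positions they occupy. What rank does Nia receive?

1.5

Sorted (descending): 3.2, 3.2, 2.9, 2.8, 2.2, 2.1, 1.9, 1.5, 1.5, 1.5
The 2 values of 3.2 occupy positions 1–2 → average rank (1+2)/2 = 1.5.
The 3 values of 1.5 occupy positions 8–10 → average rank 9.
Nia has value 3.2 → rank 1.5.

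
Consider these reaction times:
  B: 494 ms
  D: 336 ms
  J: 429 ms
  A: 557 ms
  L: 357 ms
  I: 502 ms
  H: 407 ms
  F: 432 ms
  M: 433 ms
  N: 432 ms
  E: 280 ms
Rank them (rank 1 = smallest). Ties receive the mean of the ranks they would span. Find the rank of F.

6.5

Sorted (ascending): 280, 336, 357, 407, 429, 432, 432, 433, 494, 502, 557
The 2 values of 432 occupy positions 6–7 → average rank (6+7)/2 = 6.5.
F has value 432 ms → rank 6.5.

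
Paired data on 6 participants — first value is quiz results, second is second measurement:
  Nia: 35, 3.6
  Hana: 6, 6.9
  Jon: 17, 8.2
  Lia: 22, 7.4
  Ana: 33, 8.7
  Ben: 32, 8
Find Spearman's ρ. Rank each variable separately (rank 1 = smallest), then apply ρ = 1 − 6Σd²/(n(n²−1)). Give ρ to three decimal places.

Ranks of variable 1: 6, 1, 2, 3, 5, 4
Ranks of variable 2: 1, 2, 5, 3, 6, 4
d = r₁ − r₂: 5, -1, -3, 0, -1, 0
d²: 25, 1, 9, 0, 1, 0; Σd² = 36
ρ = 1 − 6·36/(6·35) = 1 − 216/210 = -0.029

-0.029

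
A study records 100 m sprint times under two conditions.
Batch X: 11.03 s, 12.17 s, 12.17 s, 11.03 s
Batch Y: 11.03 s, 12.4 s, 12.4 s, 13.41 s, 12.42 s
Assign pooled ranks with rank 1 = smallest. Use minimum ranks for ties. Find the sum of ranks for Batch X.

Sorted (ascending): 11.03, 11.03, 11.03, 12.17, 12.17, 12.4, 12.4, 12.42, 13.41
The 3 values of 11.03 occupy positions 1–3 → each gets rank 1.
The 2 values of 12.17 occupy positions 4–5 → each gets rank 4.
The 2 values of 12.4 occupy positions 6–7 → each gets rank 6.
Batch X values → pooled ranks: 11.03→1, 12.17→4, 12.17→4, 11.03→1
Rank sum = 1 + 4 + 4 + 1 = 10

10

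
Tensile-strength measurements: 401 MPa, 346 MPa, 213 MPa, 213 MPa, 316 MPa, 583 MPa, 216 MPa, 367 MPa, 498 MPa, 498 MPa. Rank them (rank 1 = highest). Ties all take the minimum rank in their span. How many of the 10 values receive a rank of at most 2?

3

Sorted (descending): 583, 498, 498, 401, 367, 346, 316, 216, 213, 213
The 2 values of 498 occupy positions 2–3 → each gets rank 2.
The 2 values of 213 occupy positions 9–10 → each gets rank 9.
Ranks ≤ 2: {1, 2, 2} → 3 values.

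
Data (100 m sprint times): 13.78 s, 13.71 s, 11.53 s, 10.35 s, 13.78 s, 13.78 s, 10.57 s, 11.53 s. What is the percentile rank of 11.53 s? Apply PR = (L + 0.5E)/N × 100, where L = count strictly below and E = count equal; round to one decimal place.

N = 8.
Strictly below 11.53: 2. Equal to 11.53: 2.
PR = (2 + 0.5·2)/8 × 100 = 37.5

37.5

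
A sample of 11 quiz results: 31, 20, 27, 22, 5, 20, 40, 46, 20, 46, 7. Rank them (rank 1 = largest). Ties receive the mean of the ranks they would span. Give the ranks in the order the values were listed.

Sorted (descending): 46, 46, 40, 31, 27, 22, 20, 20, 20, 7, 5
The 2 values of 46 occupy positions 1–2 → average rank (1+2)/2 = 1.5.
The 3 values of 20 occupy positions 7–9 → average rank 8.

4, 8, 5, 6, 11, 8, 3, 1.5, 8, 1.5, 10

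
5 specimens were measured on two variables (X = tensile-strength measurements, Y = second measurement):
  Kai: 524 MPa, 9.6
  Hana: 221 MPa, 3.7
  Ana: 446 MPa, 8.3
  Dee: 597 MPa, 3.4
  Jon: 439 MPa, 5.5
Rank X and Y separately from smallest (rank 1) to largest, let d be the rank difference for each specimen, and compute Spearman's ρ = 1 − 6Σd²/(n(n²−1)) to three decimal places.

0.000

Ranks of variable 1: 4, 1, 3, 5, 2
Ranks of variable 2: 5, 2, 4, 1, 3
d = r₁ − r₂: -1, -1, -1, 4, -1
d²: 1, 1, 1, 16, 1; Σd² = 20
ρ = 1 − 6·20/(5·24) = 1 − 120/120 = 0.000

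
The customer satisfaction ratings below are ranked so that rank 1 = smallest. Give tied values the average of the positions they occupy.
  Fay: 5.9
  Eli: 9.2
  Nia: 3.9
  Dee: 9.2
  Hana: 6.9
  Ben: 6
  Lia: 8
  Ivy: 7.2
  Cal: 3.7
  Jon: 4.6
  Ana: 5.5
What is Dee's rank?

10.5

Sorted (ascending): 3.7, 3.9, 4.6, 5.5, 5.9, 6, 6.9, 7.2, 8, 9.2, 9.2
The 2 values of 9.2 occupy positions 10–11 → average rank (10+11)/2 = 10.5.
Dee has value 9.2 → rank 10.5.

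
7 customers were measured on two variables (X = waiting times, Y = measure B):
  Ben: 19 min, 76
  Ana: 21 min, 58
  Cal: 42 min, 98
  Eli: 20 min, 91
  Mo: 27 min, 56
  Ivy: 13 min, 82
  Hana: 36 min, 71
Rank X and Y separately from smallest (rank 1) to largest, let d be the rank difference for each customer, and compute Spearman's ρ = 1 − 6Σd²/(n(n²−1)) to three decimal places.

-0.036

Ranks of variable 1: 2, 4, 7, 3, 5, 1, 6
Ranks of variable 2: 4, 2, 7, 6, 1, 5, 3
d = r₁ − r₂: -2, 2, 0, -3, 4, -4, 3
d²: 4, 4, 0, 9, 16, 16, 9; Σd² = 58
ρ = 1 − 6·58/(7·48) = 1 − 348/336 = -0.036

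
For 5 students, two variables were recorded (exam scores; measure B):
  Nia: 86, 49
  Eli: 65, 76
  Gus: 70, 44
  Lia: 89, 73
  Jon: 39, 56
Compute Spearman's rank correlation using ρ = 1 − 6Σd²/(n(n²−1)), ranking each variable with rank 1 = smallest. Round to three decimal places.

Ranks of variable 1: 4, 2, 3, 5, 1
Ranks of variable 2: 2, 5, 1, 4, 3
d = r₁ − r₂: 2, -3, 2, 1, -2
d²: 4, 9, 4, 1, 4; Σd² = 22
ρ = 1 − 6·22/(5·24) = 1 − 132/120 = -0.100

-0.100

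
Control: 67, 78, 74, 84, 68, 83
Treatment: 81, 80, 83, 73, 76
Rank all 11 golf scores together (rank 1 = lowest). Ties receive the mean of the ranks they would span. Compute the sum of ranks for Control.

Sorted (ascending): 67, 68, 73, 74, 76, 78, 80, 81, 83, 83, 84
The 2 values of 83 occupy positions 9–10 → average rank (9+10)/2 = 9.5.
Control values → pooled ranks: 67→1, 78→6, 74→4, 84→11, 68→2, 83→9.5
Rank sum = 1 + 6 + 4 + 11 + 2 + 9.5 = 33.5

33.5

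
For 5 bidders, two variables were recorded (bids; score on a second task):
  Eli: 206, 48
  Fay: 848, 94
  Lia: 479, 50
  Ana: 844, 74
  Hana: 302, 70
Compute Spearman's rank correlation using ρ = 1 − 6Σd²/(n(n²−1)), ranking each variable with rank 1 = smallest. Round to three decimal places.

0.900

Ranks of variable 1: 1, 5, 3, 4, 2
Ranks of variable 2: 1, 5, 2, 4, 3
d = r₁ − r₂: 0, 0, 1, 0, -1
d²: 0, 0, 1, 0, 1; Σd² = 2
ρ = 1 − 6·2/(5·24) = 1 − 12/120 = 0.900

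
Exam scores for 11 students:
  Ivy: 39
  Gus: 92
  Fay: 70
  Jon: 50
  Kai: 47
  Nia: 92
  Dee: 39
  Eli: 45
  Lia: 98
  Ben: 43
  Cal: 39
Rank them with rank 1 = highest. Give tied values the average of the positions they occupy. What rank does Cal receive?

Sorted (descending): 98, 92, 92, 70, 50, 47, 45, 43, 39, 39, 39
The 2 values of 92 occupy positions 2–3 → average rank (2+3)/2 = 2.5.
The 3 values of 39 occupy positions 9–11 → average rank 10.
Cal has value 39 → rank 10.

10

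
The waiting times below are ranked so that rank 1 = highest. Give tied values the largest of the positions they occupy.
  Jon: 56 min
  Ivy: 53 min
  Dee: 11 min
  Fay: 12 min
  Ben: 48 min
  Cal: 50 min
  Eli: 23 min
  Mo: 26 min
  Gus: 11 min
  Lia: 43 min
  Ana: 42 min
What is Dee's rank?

Sorted (descending): 56, 53, 50, 48, 43, 42, 26, 23, 12, 11, 11
The 2 values of 11 occupy positions 10–11 → each gets rank 11.
Dee has value 11 min → rank 11.

11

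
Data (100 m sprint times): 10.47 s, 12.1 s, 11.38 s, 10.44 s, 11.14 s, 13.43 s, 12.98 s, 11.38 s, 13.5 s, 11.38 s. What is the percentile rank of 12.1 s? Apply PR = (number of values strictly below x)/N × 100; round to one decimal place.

60.0

N = 10.
Strictly below 12.1: 6. Equal to 12.1: 1.
PR = 6/10 × 100 = 60.0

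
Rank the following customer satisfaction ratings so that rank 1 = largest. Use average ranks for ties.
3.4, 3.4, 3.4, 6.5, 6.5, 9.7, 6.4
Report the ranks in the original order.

Sorted (descending): 9.7, 6.5, 6.5, 6.4, 3.4, 3.4, 3.4
The 2 values of 6.5 occupy positions 2–3 → average rank (2+3)/2 = 2.5.
The 3 values of 3.4 occupy positions 5–7 → average rank 6.

6, 6, 6, 2.5, 2.5, 1, 4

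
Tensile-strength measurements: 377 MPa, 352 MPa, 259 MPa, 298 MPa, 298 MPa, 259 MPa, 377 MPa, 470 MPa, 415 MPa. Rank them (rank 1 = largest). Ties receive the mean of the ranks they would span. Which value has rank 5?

352

Sorted (descending): 470, 415, 377, 377, 352, 298, 298, 259, 259
The 2 values of 377 occupy positions 3–4 → average rank (3+4)/2 = 3.5.
The 2 values of 298 occupy positions 6–7 → average rank (6+7)/2 = 6.5.
The 2 values of 259 occupy positions 8–9 → average rank (8+9)/2 = 8.5.
Rank 5 → value 352.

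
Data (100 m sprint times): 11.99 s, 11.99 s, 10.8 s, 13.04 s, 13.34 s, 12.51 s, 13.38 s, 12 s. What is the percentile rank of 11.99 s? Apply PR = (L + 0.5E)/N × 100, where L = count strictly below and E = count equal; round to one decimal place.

25.0

N = 8.
Strictly below 11.99: 1. Equal to 11.99: 2.
PR = (1 + 0.5·2)/8 × 100 = 25.0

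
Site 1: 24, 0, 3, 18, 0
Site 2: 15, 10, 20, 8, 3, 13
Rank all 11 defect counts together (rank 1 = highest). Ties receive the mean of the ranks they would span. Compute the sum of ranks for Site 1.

33.5

Sorted (descending): 24, 20, 18, 15, 13, 10, 8, 3, 3, 0, 0
The 2 values of 3 occupy positions 8–9 → average rank (8+9)/2 = 8.5.
The 2 values of 0 occupy positions 10–11 → average rank (10+11)/2 = 10.5.
Site 1 values → pooled ranks: 24→1, 0→10.5, 3→8.5, 18→3, 0→10.5
Rank sum = 1 + 10.5 + 8.5 + 3 + 10.5 = 33.5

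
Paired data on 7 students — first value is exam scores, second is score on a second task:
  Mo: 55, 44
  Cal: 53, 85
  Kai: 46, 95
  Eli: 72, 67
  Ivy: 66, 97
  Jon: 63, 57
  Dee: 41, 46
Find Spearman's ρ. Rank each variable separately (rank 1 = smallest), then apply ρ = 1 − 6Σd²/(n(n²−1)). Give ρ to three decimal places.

Ranks of variable 1: 4, 3, 2, 7, 6, 5, 1
Ranks of variable 2: 1, 5, 6, 4, 7, 3, 2
d = r₁ − r₂: 3, -2, -4, 3, -1, 2, -1
d²: 9, 4, 16, 9, 1, 4, 1; Σd² = 44
ρ = 1 − 6·44/(7·48) = 1 − 264/336 = 0.214

0.214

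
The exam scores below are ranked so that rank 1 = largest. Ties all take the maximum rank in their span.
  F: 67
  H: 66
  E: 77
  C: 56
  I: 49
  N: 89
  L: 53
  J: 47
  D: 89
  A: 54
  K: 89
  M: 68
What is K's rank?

3

Sorted (descending): 89, 89, 89, 77, 68, 67, 66, 56, 54, 53, 49, 47
The 3 values of 89 occupy positions 1–3 → each gets rank 3.
K has value 89 → rank 3.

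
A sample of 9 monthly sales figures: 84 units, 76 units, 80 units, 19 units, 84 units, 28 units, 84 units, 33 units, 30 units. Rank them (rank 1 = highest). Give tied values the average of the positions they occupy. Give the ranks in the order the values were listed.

Sorted (descending): 84, 84, 84, 80, 76, 33, 30, 28, 19
The 3 values of 84 occupy positions 1–3 → average rank 2.

2, 5, 4, 9, 2, 8, 2, 6, 7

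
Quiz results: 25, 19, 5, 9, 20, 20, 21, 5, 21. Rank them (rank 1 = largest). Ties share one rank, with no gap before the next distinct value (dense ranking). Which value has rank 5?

Sorted (descending): 25, 21, 21, 20, 20, 19, 9, 5, 5
The 2 values of 21 share dense rank 2.
The 2 values of 20 share dense rank 3.
The 2 values of 5 share dense rank 6.
Remaining distinct values take the next consecutive integers.
Rank 5 → value 9.

9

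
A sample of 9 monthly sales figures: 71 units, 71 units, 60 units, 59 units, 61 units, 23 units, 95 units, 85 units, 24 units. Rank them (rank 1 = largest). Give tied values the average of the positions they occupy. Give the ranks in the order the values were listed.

3.5, 3.5, 6, 7, 5, 9, 1, 2, 8

Sorted (descending): 95, 85, 71, 71, 61, 60, 59, 24, 23
The 2 values of 71 occupy positions 3–4 → average rank (3+4)/2 = 3.5.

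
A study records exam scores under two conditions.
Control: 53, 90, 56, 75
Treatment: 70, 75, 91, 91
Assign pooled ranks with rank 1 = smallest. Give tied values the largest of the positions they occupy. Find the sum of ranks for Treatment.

24

Sorted (ascending): 53, 56, 70, 75, 75, 90, 91, 91
The 2 values of 75 occupy positions 4–5 → each gets rank 5.
The 2 values of 91 occupy positions 7–8 → each gets rank 8.
Treatment values → pooled ranks: 70→3, 75→5, 91→8, 91→8
Rank sum = 3 + 5 + 8 + 8 = 24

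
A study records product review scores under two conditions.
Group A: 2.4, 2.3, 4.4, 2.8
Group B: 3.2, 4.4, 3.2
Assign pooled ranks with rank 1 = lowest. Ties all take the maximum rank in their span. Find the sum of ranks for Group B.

17

Sorted (ascending): 2.3, 2.4, 2.8, 3.2, 3.2, 4.4, 4.4
The 2 values of 3.2 occupy positions 4–5 → each gets rank 5.
The 2 values of 4.4 occupy positions 6–7 → each gets rank 7.
Group B values → pooled ranks: 3.2→5, 4.4→7, 3.2→5
Rank sum = 5 + 7 + 5 = 17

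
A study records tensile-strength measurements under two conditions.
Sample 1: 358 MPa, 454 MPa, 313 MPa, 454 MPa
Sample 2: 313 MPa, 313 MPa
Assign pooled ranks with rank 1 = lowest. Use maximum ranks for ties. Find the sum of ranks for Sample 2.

Sorted (ascending): 313, 313, 313, 358, 454, 454
The 3 values of 313 occupy positions 1–3 → each gets rank 3.
The 2 values of 454 occupy positions 5–6 → each gets rank 6.
Sample 2 values → pooled ranks: 313→3, 313→3
Rank sum = 3 + 3 = 6

6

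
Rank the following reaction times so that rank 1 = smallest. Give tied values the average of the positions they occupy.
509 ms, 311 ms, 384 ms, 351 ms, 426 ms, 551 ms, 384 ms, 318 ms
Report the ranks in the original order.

Sorted (ascending): 311, 318, 351, 384, 384, 426, 509, 551
The 2 values of 384 occupy positions 4–5 → average rank (4+5)/2 = 4.5.

7, 1, 4.5, 3, 6, 8, 4.5, 2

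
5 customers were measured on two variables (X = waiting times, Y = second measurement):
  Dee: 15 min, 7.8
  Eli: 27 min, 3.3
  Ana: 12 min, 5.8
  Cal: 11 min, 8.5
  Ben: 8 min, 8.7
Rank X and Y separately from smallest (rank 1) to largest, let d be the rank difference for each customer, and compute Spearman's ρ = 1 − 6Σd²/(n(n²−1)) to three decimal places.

-0.900

Ranks of variable 1: 4, 5, 3, 2, 1
Ranks of variable 2: 3, 1, 2, 4, 5
d = r₁ − r₂: 1, 4, 1, -2, -4
d²: 1, 16, 1, 4, 16; Σd² = 38
ρ = 1 − 6·38/(5·24) = 1 − 228/120 = -0.900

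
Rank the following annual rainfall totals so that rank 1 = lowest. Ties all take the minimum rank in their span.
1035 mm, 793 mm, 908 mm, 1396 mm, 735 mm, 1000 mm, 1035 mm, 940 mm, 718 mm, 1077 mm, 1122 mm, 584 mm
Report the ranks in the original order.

8, 4, 5, 12, 3, 7, 8, 6, 2, 10, 11, 1

Sorted (ascending): 584, 718, 735, 793, 908, 940, 1000, 1035, 1035, 1077, 1122, 1396
The 2 values of 1035 occupy positions 8–9 → each gets rank 8.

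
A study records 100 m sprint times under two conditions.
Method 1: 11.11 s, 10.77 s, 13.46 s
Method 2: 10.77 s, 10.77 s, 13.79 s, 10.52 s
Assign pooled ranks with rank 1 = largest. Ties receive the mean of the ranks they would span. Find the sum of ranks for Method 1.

Sorted (descending): 13.79, 13.46, 11.11, 10.77, 10.77, 10.77, 10.52
The 3 values of 10.77 occupy positions 4–6 → average rank 5.
Method 1 values → pooled ranks: 11.11→3, 10.77→5, 13.46→2
Rank sum = 3 + 5 + 2 = 10

10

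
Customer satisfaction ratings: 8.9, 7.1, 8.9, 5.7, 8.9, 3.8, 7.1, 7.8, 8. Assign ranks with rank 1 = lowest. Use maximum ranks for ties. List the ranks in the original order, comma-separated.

9, 4, 9, 2, 9, 1, 4, 5, 6

Sorted (ascending): 3.8, 5.7, 7.1, 7.1, 7.8, 8, 8.9, 8.9, 8.9
The 2 values of 7.1 occupy positions 3–4 → each gets rank 4.
The 3 values of 8.9 occupy positions 7–9 → each gets rank 9.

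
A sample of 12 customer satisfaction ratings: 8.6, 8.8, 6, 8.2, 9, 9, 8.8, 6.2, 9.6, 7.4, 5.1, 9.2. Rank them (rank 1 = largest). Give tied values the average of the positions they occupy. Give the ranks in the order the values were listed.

7, 5.5, 11, 8, 3.5, 3.5, 5.5, 10, 1, 9, 12, 2

Sorted (descending): 9.6, 9.2, 9, 9, 8.8, 8.8, 8.6, 8.2, 7.4, 6.2, 6, 5.1
The 2 values of 9 occupy positions 3–4 → average rank (3+4)/2 = 3.5.
The 2 values of 8.8 occupy positions 5–6 → average rank (5+6)/2 = 5.5.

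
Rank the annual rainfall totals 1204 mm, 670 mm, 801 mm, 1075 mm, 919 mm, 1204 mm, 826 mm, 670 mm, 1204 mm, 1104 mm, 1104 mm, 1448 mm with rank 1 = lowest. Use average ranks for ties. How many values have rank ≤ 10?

Sorted (ascending): 670, 670, 801, 826, 919, 1075, 1104, 1104, 1204, 1204, 1204, 1448
The 2 values of 670 occupy positions 1–2 → average rank (1+2)/2 = 1.5.
The 2 values of 1104 occupy positions 7–8 → average rank (7+8)/2 = 7.5.
The 3 values of 1204 occupy positions 9–11 → average rank 10.
Ranks ≤ 10: {1.5, 1.5, 3, 4, 5, 6, 7.5, 7.5, 10, 10, 10} → 11 values.

11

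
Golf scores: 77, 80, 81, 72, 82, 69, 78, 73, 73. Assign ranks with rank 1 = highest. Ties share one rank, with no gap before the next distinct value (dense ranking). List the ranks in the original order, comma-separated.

5, 3, 2, 7, 1, 8, 4, 6, 6

Sorted (descending): 82, 81, 80, 78, 77, 73, 73, 72, 69
The 2 values of 73 share dense rank 6.
Remaining distinct values take the next consecutive integers.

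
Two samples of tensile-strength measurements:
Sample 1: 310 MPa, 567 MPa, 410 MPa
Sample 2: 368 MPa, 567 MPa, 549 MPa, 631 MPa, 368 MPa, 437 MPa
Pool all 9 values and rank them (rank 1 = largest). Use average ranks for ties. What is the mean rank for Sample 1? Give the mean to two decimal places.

5.83

Sorted (descending): 631, 567, 567, 549, 437, 410, 368, 368, 310
The 2 values of 567 occupy positions 2–3 → average rank (2+3)/2 = 2.5.
The 2 values of 368 occupy positions 7–8 → average rank (7+8)/2 = 7.5.
Sample 1 values → pooled ranks: 310→9, 567→2.5, 410→6
Mean rank = (9 + 2.5 + 6) / 3 = 5.83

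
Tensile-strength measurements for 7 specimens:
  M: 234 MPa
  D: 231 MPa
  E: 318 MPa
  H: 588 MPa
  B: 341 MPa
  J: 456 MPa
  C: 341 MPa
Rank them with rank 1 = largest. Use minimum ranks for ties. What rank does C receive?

3

Sorted (descending): 588, 456, 341, 341, 318, 234, 231
The 2 values of 341 occupy positions 3–4 → each gets rank 3.
C has value 341 MPa → rank 3.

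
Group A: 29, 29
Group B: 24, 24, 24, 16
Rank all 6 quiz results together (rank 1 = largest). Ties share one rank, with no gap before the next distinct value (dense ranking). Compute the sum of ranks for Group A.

Sorted (descending): 29, 29, 24, 24, 24, 16
The 2 values of 29 share dense rank 1.
The 3 values of 24 share dense rank 2.
Remaining distinct values take the next consecutive integers.
Group A values → pooled ranks: 29→1, 29→1
Rank sum = 1 + 1 = 2

2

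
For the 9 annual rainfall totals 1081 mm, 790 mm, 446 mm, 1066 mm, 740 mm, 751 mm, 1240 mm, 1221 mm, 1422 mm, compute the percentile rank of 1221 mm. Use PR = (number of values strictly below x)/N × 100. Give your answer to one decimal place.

N = 9.
Strictly below 1221: 6. Equal to 1221: 1.
PR = 6/9 × 100 = 66.7

66.7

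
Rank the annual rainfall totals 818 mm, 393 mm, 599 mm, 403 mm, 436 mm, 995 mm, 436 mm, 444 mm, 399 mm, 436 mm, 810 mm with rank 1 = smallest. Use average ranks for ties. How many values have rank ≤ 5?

6

Sorted (ascending): 393, 399, 403, 436, 436, 436, 444, 599, 810, 818, 995
The 3 values of 436 occupy positions 4–6 → average rank 5.
Ranks ≤ 5: {1, 2, 3, 5, 5, 5} → 6 values.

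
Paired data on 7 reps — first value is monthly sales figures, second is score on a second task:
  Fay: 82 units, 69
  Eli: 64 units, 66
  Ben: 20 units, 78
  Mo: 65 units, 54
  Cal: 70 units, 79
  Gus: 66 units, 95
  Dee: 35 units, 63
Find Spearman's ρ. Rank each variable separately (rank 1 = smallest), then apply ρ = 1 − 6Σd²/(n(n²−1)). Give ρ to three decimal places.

0.321

Ranks of variable 1: 7, 3, 1, 4, 6, 5, 2
Ranks of variable 2: 4, 3, 5, 1, 6, 7, 2
d = r₁ − r₂: 3, 0, -4, 3, 0, -2, 0
d²: 9, 0, 16, 9, 0, 4, 0; Σd² = 38
ρ = 1 − 6·38/(7·48) = 1 − 228/336 = 0.321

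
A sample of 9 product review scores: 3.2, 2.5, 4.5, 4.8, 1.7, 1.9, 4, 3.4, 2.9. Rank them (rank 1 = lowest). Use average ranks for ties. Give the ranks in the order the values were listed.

5, 3, 8, 9, 1, 2, 7, 6, 4

Sorted (ascending): 1.7, 1.9, 2.5, 2.9, 3.2, 3.4, 4, 4.5, 4.8
No ties — each value takes its position as its rank.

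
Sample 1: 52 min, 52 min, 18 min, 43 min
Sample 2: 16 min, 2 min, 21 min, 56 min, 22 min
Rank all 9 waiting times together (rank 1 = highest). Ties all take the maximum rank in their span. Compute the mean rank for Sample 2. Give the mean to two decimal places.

Sorted (descending): 56, 52, 52, 43, 22, 21, 18, 16, 2
The 2 values of 52 occupy positions 2–3 → each gets rank 3.
Sample 2 values → pooled ranks: 16→8, 2→9, 21→6, 56→1, 22→5
Mean rank = (8 + 9 + 6 + 1 + 5) / 5 = 5.80

5.80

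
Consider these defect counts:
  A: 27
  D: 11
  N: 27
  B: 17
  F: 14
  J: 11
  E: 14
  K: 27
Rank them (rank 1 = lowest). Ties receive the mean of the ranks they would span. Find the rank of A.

7

Sorted (ascending): 11, 11, 14, 14, 17, 27, 27, 27
The 2 values of 11 occupy positions 1–2 → average rank (1+2)/2 = 1.5.
The 2 values of 14 occupy positions 3–4 → average rank (3+4)/2 = 3.5.
The 3 values of 27 occupy positions 6–8 → average rank 7.
A has value 27 → rank 7.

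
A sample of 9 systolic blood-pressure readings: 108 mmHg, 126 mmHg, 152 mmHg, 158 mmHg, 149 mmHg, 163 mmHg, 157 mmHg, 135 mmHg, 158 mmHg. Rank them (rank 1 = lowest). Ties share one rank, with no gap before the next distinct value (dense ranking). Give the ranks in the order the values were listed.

1, 2, 5, 7, 4, 8, 6, 3, 7

Sorted (ascending): 108, 126, 135, 149, 152, 157, 158, 158, 163
The 2 values of 158 share dense rank 7.
Remaining distinct values take the next consecutive integers.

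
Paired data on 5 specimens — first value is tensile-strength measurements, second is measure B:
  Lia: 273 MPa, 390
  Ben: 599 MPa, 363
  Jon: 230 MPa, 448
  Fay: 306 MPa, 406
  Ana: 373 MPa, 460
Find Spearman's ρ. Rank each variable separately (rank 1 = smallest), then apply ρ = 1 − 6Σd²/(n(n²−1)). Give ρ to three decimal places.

-0.300

Ranks of variable 1: 2, 5, 1, 3, 4
Ranks of variable 2: 2, 1, 4, 3, 5
d = r₁ − r₂: 0, 4, -3, 0, -1
d²: 0, 16, 9, 0, 1; Σd² = 26
ρ = 1 − 6·26/(5·24) = 1 − 156/120 = -0.300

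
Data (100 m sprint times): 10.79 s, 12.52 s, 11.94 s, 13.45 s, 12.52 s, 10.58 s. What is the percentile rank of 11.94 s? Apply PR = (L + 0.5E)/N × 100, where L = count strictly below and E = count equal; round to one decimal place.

41.7

N = 6.
Strictly below 11.94: 2. Equal to 11.94: 1.
PR = (2 + 0.5·1)/6 × 100 = 41.7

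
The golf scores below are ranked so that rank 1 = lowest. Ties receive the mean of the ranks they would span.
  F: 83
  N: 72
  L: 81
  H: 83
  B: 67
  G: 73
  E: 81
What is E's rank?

4.5

Sorted (ascending): 67, 72, 73, 81, 81, 83, 83
The 2 values of 81 occupy positions 4–5 → average rank (4+5)/2 = 4.5.
The 2 values of 83 occupy positions 6–7 → average rank (6+7)/2 = 6.5.
E has value 81 → rank 4.5.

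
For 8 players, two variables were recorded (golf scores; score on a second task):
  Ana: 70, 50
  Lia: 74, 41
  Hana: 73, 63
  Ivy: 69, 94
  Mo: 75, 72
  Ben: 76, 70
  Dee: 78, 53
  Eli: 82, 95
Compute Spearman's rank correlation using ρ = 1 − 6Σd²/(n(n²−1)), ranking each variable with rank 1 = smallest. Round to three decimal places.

Ranks of variable 1: 2, 4, 3, 1, 5, 6, 7, 8
Ranks of variable 2: 2, 1, 4, 7, 6, 5, 3, 8
d = r₁ − r₂: 0, 3, -1, -6, -1, 1, 4, 0
d²: 0, 9, 1, 36, 1, 1, 16, 0; Σd² = 64
ρ = 1 − 6·64/(8·63) = 1 − 384/504 = 0.238

0.238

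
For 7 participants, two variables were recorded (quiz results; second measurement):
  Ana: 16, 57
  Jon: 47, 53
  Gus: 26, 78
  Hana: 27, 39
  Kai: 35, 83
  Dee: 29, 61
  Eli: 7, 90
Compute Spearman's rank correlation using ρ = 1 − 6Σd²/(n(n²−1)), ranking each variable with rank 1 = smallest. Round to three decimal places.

Ranks of variable 1: 2, 7, 3, 4, 6, 5, 1
Ranks of variable 2: 3, 2, 5, 1, 6, 4, 7
d = r₁ − r₂: -1, 5, -2, 3, 0, 1, -6
d²: 1, 25, 4, 9, 0, 1, 36; Σd² = 76
ρ = 1 − 6·76/(7·48) = 1 − 456/336 = -0.357

-0.357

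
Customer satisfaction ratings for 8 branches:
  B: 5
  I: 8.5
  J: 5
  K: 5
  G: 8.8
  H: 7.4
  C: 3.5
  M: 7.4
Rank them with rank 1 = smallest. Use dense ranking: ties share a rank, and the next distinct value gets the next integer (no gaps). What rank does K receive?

2

Sorted (ascending): 3.5, 5, 5, 5, 7.4, 7.4, 8.5, 8.8
The 3 values of 5 share dense rank 2.
The 2 values of 7.4 share dense rank 3.
Remaining distinct values take the next consecutive integers.
K has value 5 → rank 2.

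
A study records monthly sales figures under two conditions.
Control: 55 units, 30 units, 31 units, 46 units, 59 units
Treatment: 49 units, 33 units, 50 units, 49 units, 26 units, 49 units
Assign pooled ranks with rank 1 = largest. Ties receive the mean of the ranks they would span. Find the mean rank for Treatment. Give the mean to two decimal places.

Sorted (descending): 59, 55, 50, 49, 49, 49, 46, 33, 31, 30, 26
The 3 values of 49 occupy positions 4–6 → average rank 5.
Treatment values → pooled ranks: 49→5, 33→8, 50→3, 49→5, 26→11, 49→5
Mean rank = (5 + 8 + 3 + 5 + 11 + 5) / 6 = 6.17

6.17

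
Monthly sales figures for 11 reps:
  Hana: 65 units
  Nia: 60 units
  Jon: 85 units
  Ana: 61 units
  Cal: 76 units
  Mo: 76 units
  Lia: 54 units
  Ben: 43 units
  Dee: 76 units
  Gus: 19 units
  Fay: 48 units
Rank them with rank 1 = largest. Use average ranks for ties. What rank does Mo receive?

3

Sorted (descending): 85, 76, 76, 76, 65, 61, 60, 54, 48, 43, 19
The 3 values of 76 occupy positions 2–4 → average rank 3.
Mo has value 76 units → rank 3.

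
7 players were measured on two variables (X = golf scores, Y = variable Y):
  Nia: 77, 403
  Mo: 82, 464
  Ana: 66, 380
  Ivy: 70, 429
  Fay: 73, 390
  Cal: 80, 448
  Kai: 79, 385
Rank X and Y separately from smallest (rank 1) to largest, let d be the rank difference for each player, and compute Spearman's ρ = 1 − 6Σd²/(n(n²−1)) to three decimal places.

Ranks of variable 1: 4, 7, 1, 2, 3, 6, 5
Ranks of variable 2: 4, 7, 1, 5, 3, 6, 2
d = r₁ − r₂: 0, 0, 0, -3, 0, 0, 3
d²: 0, 0, 0, 9, 0, 0, 9; Σd² = 18
ρ = 1 − 6·18/(7·48) = 1 − 108/336 = 0.679

0.679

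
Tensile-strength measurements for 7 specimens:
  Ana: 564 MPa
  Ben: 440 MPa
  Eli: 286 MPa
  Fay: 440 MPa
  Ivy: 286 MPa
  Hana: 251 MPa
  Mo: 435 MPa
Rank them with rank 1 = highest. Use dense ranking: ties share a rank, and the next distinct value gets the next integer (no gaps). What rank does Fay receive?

2

Sorted (descending): 564, 440, 440, 435, 286, 286, 251
The 2 values of 440 share dense rank 2.
The 2 values of 286 share dense rank 4.
Remaining distinct values take the next consecutive integers.
Fay has value 440 MPa → rank 2.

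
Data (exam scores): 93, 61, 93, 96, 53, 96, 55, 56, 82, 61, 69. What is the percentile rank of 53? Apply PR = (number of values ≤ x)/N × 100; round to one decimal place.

9.1

N = 11.
Strictly below 53: 0. Equal to 53: 1.
PR = 1/11 × 100 = 9.1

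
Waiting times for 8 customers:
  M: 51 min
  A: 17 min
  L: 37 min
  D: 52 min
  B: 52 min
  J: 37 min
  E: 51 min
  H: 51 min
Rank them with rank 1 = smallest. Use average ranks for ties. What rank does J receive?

2.5

Sorted (ascending): 17, 37, 37, 51, 51, 51, 52, 52
The 2 values of 37 occupy positions 2–3 → average rank (2+3)/2 = 2.5.
The 3 values of 51 occupy positions 4–6 → average rank 5.
The 2 values of 52 occupy positions 7–8 → average rank (7+8)/2 = 7.5.
J has value 37 min → rank 2.5.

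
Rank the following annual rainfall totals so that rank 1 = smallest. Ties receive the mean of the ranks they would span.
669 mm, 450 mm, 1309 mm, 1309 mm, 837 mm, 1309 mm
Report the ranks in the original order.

Sorted (ascending): 450, 669, 837, 1309, 1309, 1309
The 3 values of 1309 occupy positions 4–6 → average rank 5.

2, 1, 5, 5, 3, 5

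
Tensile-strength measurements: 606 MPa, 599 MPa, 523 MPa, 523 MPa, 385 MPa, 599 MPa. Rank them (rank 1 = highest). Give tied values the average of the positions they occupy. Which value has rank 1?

Sorted (descending): 606, 599, 599, 523, 523, 385
The 2 values of 599 occupy positions 2–3 → average rank (2+3)/2 = 2.5.
The 2 values of 523 occupy positions 4–5 → average rank (4+5)/2 = 4.5.
Rank 1 → value 606.

606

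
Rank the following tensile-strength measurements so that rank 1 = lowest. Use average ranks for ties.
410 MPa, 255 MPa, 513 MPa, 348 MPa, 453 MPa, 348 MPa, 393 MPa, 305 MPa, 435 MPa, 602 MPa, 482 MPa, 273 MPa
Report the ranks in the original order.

7, 1, 11, 4.5, 9, 4.5, 6, 3, 8, 12, 10, 2

Sorted (ascending): 255, 273, 305, 348, 348, 393, 410, 435, 453, 482, 513, 602
The 2 values of 348 occupy positions 4–5 → average rank (4+5)/2 = 4.5.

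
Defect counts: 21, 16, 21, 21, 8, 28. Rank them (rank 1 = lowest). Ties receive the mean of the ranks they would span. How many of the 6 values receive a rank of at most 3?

Sorted (ascending): 8, 16, 21, 21, 21, 28
The 3 values of 21 occupy positions 3–5 → average rank 4.
Ranks ≤ 3: {1, 2} → 2 values.

2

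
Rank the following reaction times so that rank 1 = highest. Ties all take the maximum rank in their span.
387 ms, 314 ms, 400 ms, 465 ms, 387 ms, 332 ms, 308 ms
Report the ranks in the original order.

Sorted (descending): 465, 400, 387, 387, 332, 314, 308
The 2 values of 387 occupy positions 3–4 → each gets rank 4.

4, 6, 2, 1, 4, 5, 7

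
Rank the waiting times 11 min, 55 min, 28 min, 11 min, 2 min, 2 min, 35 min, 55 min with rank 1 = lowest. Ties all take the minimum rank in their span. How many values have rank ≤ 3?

Sorted (ascending): 2, 2, 11, 11, 28, 35, 55, 55
The 2 values of 2 occupy positions 1–2 → each gets rank 1.
The 2 values of 11 occupy positions 3–4 → each gets rank 3.
The 2 values of 55 occupy positions 7–8 → each gets rank 7.
Ranks ≤ 3: {1, 1, 3, 3} → 4 values.

4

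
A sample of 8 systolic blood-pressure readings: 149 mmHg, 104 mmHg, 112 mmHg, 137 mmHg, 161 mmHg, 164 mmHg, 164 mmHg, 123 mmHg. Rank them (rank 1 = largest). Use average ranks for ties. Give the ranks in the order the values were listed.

Sorted (descending): 164, 164, 161, 149, 137, 123, 112, 104
The 2 values of 164 occupy positions 1–2 → average rank (1+2)/2 = 1.5.

4, 8, 7, 5, 3, 1.5, 1.5, 6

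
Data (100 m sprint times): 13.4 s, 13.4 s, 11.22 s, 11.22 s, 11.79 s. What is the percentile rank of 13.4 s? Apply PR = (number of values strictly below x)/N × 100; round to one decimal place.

N = 5.
Strictly below 13.4: 3. Equal to 13.4: 2.
PR = 3/5 × 100 = 60.0

60.0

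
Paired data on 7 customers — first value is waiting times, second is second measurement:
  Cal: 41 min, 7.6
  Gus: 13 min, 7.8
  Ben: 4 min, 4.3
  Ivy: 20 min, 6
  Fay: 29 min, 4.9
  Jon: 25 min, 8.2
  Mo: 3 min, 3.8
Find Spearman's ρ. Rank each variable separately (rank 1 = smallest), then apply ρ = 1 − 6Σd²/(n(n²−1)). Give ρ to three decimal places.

Ranks of variable 1: 7, 3, 2, 4, 6, 5, 1
Ranks of variable 2: 5, 6, 2, 4, 3, 7, 1
d = r₁ − r₂: 2, -3, 0, 0, 3, -2, 0
d²: 4, 9, 0, 0, 9, 4, 0; Σd² = 26
ρ = 1 − 6·26/(7·48) = 1 − 156/336 = 0.536

0.536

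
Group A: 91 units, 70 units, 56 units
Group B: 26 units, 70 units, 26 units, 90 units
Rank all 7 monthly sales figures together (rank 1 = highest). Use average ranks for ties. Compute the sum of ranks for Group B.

Sorted (descending): 91, 90, 70, 70, 56, 26, 26
The 2 values of 70 occupy positions 3–4 → average rank (3+4)/2 = 3.5.
The 2 values of 26 occupy positions 6–7 → average rank (6+7)/2 = 6.5.
Group B values → pooled ranks: 26→6.5, 70→3.5, 26→6.5, 90→2
Rank sum = 6.5 + 3.5 + 6.5 + 2 = 18.5

18.5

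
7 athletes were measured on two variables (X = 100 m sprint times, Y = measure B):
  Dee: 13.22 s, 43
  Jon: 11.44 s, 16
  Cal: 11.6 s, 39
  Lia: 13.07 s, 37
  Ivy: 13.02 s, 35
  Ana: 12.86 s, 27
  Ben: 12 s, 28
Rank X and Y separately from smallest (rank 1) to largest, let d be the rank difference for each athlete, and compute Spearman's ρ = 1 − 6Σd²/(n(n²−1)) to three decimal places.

0.607

Ranks of variable 1: 7, 1, 2, 6, 5, 4, 3
Ranks of variable 2: 7, 1, 6, 5, 4, 2, 3
d = r₁ − r₂: 0, 0, -4, 1, 1, 2, 0
d²: 0, 0, 16, 1, 1, 4, 0; Σd² = 22
ρ = 1 − 6·22/(7·48) = 1 − 132/336 = 0.607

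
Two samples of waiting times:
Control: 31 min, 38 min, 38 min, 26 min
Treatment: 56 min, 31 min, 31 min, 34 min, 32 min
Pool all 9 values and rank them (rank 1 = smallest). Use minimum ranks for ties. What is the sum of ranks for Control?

17

Sorted (ascending): 26, 31, 31, 31, 32, 34, 38, 38, 56
The 3 values of 31 occupy positions 2–4 → each gets rank 2.
The 2 values of 38 occupy positions 7–8 → each gets rank 7.
Control values → pooled ranks: 31→2, 38→7, 38→7, 26→1
Rank sum = 2 + 7 + 7 + 1 = 17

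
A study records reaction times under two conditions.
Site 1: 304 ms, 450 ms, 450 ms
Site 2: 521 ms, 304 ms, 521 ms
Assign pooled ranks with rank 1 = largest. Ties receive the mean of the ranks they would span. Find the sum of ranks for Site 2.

Sorted (descending): 521, 521, 450, 450, 304, 304
The 2 values of 521 occupy positions 1–2 → average rank (1+2)/2 = 1.5.
The 2 values of 450 occupy positions 3–4 → average rank (3+4)/2 = 3.5.
The 2 values of 304 occupy positions 5–6 → average rank (5+6)/2 = 5.5.
Site 2 values → pooled ranks: 521→1.5, 304→5.5, 521→1.5
Rank sum = 1.5 + 5.5 + 1.5 = 8.5

8.5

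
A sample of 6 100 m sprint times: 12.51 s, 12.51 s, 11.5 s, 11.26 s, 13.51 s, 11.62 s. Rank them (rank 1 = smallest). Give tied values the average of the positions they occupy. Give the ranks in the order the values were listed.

Sorted (ascending): 11.26, 11.5, 11.62, 12.51, 12.51, 13.51
The 2 values of 12.51 occupy positions 4–5 → average rank (4+5)/2 = 4.5.

4.5, 4.5, 2, 1, 6, 3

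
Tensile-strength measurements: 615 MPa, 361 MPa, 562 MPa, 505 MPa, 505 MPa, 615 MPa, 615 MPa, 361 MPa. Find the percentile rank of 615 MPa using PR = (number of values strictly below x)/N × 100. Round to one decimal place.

62.5

N = 8.
Strictly below 615: 5. Equal to 615: 3.
PR = 5/8 × 100 = 62.5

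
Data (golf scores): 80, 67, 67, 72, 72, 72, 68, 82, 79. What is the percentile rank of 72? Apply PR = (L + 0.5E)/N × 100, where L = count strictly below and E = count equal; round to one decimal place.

N = 9.
Strictly below 72: 3. Equal to 72: 3.
PR = (3 + 0.5·3)/9 × 100 = 50.0

50.0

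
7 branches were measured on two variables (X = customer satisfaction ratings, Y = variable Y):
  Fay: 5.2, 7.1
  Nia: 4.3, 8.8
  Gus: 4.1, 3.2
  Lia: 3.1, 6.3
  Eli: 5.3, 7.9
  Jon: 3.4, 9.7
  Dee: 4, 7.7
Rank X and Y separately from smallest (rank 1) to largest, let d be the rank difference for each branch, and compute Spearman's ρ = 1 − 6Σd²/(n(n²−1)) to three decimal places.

Ranks of variable 1: 6, 5, 4, 1, 7, 2, 3
Ranks of variable 2: 3, 6, 1, 2, 5, 7, 4
d = r₁ − r₂: 3, -1, 3, -1, 2, -5, -1
d²: 9, 1, 9, 1, 4, 25, 1; Σd² = 50
ρ = 1 − 6·50/(7·48) = 1 − 300/336 = 0.107

0.107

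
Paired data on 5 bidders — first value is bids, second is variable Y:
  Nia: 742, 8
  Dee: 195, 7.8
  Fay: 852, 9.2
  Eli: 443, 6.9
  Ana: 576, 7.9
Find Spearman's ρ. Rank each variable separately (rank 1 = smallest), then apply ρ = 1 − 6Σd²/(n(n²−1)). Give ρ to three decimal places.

Ranks of variable 1: 4, 1, 5, 2, 3
Ranks of variable 2: 4, 2, 5, 1, 3
d = r₁ − r₂: 0, -1, 0, 1, 0
d²: 0, 1, 0, 1, 0; Σd² = 2
ρ = 1 − 6·2/(5·24) = 1 − 12/120 = 0.900

0.900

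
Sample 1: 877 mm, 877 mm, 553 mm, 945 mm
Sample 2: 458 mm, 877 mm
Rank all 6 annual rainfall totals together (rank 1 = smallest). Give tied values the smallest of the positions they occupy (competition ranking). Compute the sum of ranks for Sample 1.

Sorted (ascending): 458, 553, 877, 877, 877, 945
The 3 values of 877 occupy positions 3–5 → each gets rank 3.
Sample 1 values → pooled ranks: 877→3, 877→3, 553→2, 945→6
Rank sum = 3 + 3 + 2 + 6 = 14

14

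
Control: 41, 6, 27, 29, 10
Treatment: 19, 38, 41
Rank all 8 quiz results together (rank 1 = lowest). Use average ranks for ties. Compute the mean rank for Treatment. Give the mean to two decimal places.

Sorted (ascending): 6, 10, 19, 27, 29, 38, 41, 41
The 2 values of 41 occupy positions 7–8 → average rank (7+8)/2 = 7.5.
Treatment values → pooled ranks: 19→3, 38→6, 41→7.5
Mean rank = (3 + 6 + 7.5) / 3 = 5.50

5.50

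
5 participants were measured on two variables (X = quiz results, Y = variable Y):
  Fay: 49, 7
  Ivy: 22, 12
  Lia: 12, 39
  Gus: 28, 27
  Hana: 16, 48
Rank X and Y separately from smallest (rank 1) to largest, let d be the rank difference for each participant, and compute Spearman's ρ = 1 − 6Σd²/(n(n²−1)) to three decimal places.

-0.800

Ranks of variable 1: 5, 3, 1, 4, 2
Ranks of variable 2: 1, 2, 4, 3, 5
d = r₁ − r₂: 4, 1, -3, 1, -3
d²: 16, 1, 9, 1, 9; Σd² = 36
ρ = 1 − 6·36/(5·24) = 1 − 216/120 = -0.800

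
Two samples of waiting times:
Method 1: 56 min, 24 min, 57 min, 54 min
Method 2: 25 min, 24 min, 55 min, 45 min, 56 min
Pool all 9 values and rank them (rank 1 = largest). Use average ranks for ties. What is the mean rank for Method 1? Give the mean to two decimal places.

4.25

Sorted (descending): 57, 56, 56, 55, 54, 45, 25, 24, 24
The 2 values of 56 occupy positions 2–3 → average rank (2+3)/2 = 2.5.
The 2 values of 24 occupy positions 8–9 → average rank (8+9)/2 = 8.5.
Method 1 values → pooled ranks: 56→2.5, 24→8.5, 57→1, 54→5
Mean rank = (2.5 + 8.5 + 1 + 5) / 4 = 4.25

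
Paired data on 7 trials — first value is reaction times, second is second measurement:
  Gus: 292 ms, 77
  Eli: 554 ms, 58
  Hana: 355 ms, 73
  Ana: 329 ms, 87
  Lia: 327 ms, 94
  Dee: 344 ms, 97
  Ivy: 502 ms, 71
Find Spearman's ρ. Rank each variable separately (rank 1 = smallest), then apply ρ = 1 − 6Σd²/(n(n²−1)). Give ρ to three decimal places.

Ranks of variable 1: 1, 7, 5, 3, 2, 4, 6
Ranks of variable 2: 4, 1, 3, 5, 6, 7, 2
d = r₁ − r₂: -3, 6, 2, -2, -4, -3, 4
d²: 9, 36, 4, 4, 16, 9, 16; Σd² = 94
ρ = 1 − 6·94/(7·48) = 1 − 564/336 = -0.679

-0.679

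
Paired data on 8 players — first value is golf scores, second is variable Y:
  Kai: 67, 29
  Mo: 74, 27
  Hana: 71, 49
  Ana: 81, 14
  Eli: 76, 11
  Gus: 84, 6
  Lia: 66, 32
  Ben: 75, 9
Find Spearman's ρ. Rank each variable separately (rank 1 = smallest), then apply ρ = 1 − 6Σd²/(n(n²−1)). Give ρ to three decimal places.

-0.833

Ranks of variable 1: 2, 4, 3, 7, 6, 8, 1, 5
Ranks of variable 2: 6, 5, 8, 4, 3, 1, 7, 2
d = r₁ − r₂: -4, -1, -5, 3, 3, 7, -6, 3
d²: 16, 1, 25, 9, 9, 49, 36, 9; Σd² = 154
ρ = 1 − 6·154/(8·63) = 1 − 924/504 = -0.833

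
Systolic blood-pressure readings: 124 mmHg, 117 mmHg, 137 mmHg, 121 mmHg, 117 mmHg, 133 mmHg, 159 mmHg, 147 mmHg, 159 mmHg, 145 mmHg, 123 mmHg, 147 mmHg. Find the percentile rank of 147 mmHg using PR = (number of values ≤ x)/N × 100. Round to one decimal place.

N = 12.
Strictly below 147: 8. Equal to 147: 2.
PR = 10/12 × 100 = 83.3

83.3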